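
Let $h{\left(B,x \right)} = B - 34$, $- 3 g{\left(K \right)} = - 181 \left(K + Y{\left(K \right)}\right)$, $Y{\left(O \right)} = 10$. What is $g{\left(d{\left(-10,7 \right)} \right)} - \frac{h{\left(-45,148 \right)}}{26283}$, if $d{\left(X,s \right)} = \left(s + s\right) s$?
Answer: $\frac{171260107}{26283} \approx 6516.0$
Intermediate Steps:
$d{\left(X,s \right)} = 2 s^{2}$ ($d{\left(X,s \right)} = 2 s s = 2 s^{2}$)
$g{\left(K \right)} = \frac{1810}{3} + \frac{181 K}{3}$ ($g{\left(K \right)} = - \frac{\left(-181\right) \left(K + 10\right)}{3} = - \frac{\left(-181\right) \left(10 + K\right)}{3} = - \frac{-1810 - 181 K}{3} = \frac{1810}{3} + \frac{181 K}{3}$)
$h{\left(B,x \right)} = -34 + B$ ($h{\left(B,x \right)} = B - 34 = -34 + B$)
$g{\left(d{\left(-10,7 \right)} \right)} - \frac{h{\left(-45,148 \right)}}{26283} = \left(\frac{1810}{3} + \frac{181 \cdot 2 \cdot 7^{2}}{3}\right) - \frac{-34 - 45}{26283} = \left(\frac{1810}{3} + \frac{181 \cdot 2 \cdot 49}{3}\right) - \left(-79\right) \frac{1}{26283} = \left(\frac{1810}{3} + \frac{181}{3} \cdot 98\right) - - \frac{79}{26283} = \left(\frac{1810}{3} + \frac{17738}{3}\right) + \frac{79}{26283} = 6516 + \frac{79}{26283} = \frac{171260107}{26283}$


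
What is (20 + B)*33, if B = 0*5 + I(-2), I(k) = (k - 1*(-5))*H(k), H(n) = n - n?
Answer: 660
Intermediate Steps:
H(n) = 0
I(k) = 0 (I(k) = (k - 1*(-5))*0 = (k + 5)*0 = (5 + k)*0 = 0)
B = 0 (B = 0*5 + 0 = 0 + 0 = 0)
(20 + B)*33 = (20 + 0)*33 = 20*33 = 660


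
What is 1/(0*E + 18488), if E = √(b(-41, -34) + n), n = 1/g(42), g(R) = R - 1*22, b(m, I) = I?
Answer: 1/18488 ≈ 5.4089e-5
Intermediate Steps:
g(R) = -22 + R (g(R) = R - 22 = -22 + R)
n = 1/20 (n = 1/(-22 + 42) = 1/20 ≈ 0.050000)
E = I*√3395/10 (E = √(-34 + 1/20) = √(-679/20) = I*√3395/10 ≈ 5.8267*I)
1/(0*E + 18488) = 1/(0*(I*√3395/10) + 18488) = 1/(0 + 18488) = 1/18488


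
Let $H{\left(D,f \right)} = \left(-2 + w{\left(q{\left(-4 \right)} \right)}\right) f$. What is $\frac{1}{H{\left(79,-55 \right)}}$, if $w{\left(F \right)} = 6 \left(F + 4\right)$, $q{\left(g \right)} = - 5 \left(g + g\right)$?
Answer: $- \frac{1}{14410} \approx -6.9396 \cdot 10^{-5}$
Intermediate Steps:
$q{\left(g \right)} = - 10 g$ ($q{\left(g \right)} = - 5 \cdot 2 g = - 10 g$)
$w{\left(F \right)} = 24 + 6 F$ ($w{\left(F \right)} = 6 \left(4 + F\right) = 24 + 6 F$)
$H{\left(D,f \right)} = 262 f$ ($H{\left(D,f \right)} = \left(-2 + \left(24 + 6 \left(\left(-10\right) \left(-4\right)\right)\right)\right) f = \left(-2 + \left(24 + 6 \cdot 40\right)\right) f = \left(-2 + \left(24 + 240\right)\right) f = \left(-2 + 264\right) f = 262 f$)
$\frac{1}{H{\left(79,-55 \right)}} = \frac{1}{262 \left(-55\right)} = \frac{1}{-14410} = - \frac{1}{14410}$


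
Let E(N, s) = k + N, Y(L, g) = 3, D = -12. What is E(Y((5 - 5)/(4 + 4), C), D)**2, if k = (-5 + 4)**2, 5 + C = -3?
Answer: 16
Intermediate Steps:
C = -8 (C = -5 - 3 = -8)
k = 1 (k = (-1)**2 = 1)
E(N, s) = 1 + N
E(Y((5 - 5)/(4 + 4), C), D)**2 = (1 + 3)**2 = 4**2 = 16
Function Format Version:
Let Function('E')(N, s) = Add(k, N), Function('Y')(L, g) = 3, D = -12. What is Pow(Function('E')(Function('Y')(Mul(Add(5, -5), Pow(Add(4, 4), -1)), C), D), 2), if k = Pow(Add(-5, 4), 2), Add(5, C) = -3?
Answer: 16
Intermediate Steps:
C = -8 (C = Add(-5, -3) = -8)
k = 1 (k = Pow(-1, 2) = 1)
Function('E')(N, s) = Add(1, N)
Pow(Function('E')(Function('Y')(Mul(Add(5, -5), Pow(Add(4, 4), -1)), C), D), 2) = Pow(Add(1, 3), 2) = Pow(4, 2) = 16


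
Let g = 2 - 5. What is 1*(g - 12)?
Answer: -15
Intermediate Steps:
g = -3
1*(g - 12) = 1*(-3 - 12) = 1*(-15) = -15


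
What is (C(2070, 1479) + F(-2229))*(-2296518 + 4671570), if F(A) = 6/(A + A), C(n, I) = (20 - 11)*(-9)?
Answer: -142940129568/743 ≈ -1.9238e+8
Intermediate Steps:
C(n, I) = -81 (C(n, I) = 9*(-9) = -81)
F(A) = 3/A (F(A) = 6/(2*A) = (1/(2*A))*6 = 3/A)
(C(2070, 1479) + F(-2229))*(-2296518 + 4671570) = (-81 + 3/(-2229))*(-2296518 + 4671570) = (-81 + 3*(-1/2229))*2375052 = (-81 - 1/743)*2375052 = -60184/743*2375052 = -142940129568/743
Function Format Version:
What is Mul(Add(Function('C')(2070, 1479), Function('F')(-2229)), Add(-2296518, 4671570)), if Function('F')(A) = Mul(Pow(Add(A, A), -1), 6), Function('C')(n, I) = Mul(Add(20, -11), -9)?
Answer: Rational(-142940129568, 743) ≈ -1.9238e+8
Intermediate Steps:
Function('C')(n, I) = -81 (Function('C')(n, I) = Mul(9, -9) = -81)
Function('F')(A) = Mul(3, Pow(A, -1)) (Function('F')(A) = Mul(Pow(Mul(2, A), -1), 6) = Mul(Mul(Rational(1, 2), Pow(A, -1)), 6) = Mul(3, Pow(A, -1)))
Mul(Add(Function('C')(2070, 1479), Function('F')(-2229)), Add(-2296518, 4671570)) = Mul(Add(-81, Mul(3, Pow(-2229, -1))), Add(-2296518, 4671570)) = Mul(Add(-81, Mul(3, Rational(-1, 2229))), 2375052) = Mul(Add(-81, Rational(-1, 743)), 2375052) = Mul(Rational(-60184, 743), 2375052) = Rational(-142940129568, 743)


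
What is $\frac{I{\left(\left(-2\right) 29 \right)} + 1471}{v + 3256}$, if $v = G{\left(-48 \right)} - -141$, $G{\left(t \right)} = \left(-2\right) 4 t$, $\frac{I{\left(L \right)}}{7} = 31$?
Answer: $\frac{1688}{3781} \approx 0.44644$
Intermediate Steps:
$I{\left(L \right)} = 217$ ($I{\left(L \right)} = 7 \cdot 31 = 217$)
$G{\left(t \right)} = - 8 t$
$v = 525$ ($v = \left(-8\right) \left(-48\right) - -141 = 384 + 141 = 525$)
$\frac{I{\left(\left(-2\right) 29 \right)} + 1471}{v + 3256} = \frac{217 + 1471}{525 + 3256} = \frac{1688}{3781}$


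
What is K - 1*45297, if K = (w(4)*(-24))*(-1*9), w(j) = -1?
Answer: -45513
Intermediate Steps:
K = -216 (K = (-1*(-24))*(-1*9) = 24*(-9) = -216)
K - 1*45297 = -216 - 1*45297 = -216 - 45297 = -45513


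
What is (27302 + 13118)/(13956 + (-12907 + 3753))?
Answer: 20210/2401 ≈ 8.4173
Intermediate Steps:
(27302 + 13118)/(13956 + (-12907 + 3753)) = 40420/(13956 - 9154) = 40420/4802 = 40420*(1/4802) = 20210/2401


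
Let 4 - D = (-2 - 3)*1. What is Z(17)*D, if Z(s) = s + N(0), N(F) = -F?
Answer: 153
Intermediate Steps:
Z(s) = s (Z(s) = s - 1*0 = s + 0 = s)
D = 9 (D = 4 - (-2 - 3) = 4 - (-5) = 4 - 1*(-5) = 4 + 5 = 9)
Z(17)*D = 17*9 = 153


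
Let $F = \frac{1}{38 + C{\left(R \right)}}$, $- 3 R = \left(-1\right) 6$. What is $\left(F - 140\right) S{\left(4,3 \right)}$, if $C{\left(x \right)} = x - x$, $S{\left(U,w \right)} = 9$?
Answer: $- \frac{47871}{38} \approx -1259.8$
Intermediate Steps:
$R = 2$ ($R = - \frac{\left(-1\right) 6}{3} = \left(- \frac{1}{3}\right) \left(-6\right) = 2$)
$C{\left(x \right)} = 0$
$F = \frac{1}{38}$ ($F = \frac{1}{38 + 0} = \frac{1}{38} \approx 0.026316$)
$\left(F - 140\right) S{\left(4,3 \right)} = \left(\frac{1}{38} - 140\right) 9 = \left(- \frac{5319}{38}\right) 9 = - \frac{47871}{38}$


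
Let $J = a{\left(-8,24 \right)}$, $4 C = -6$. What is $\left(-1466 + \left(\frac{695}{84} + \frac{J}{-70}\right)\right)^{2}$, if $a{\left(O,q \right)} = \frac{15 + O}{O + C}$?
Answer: $\frac{135316708070041}{63680400} \approx 2.1249 \cdot 10^{6}$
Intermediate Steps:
$C = - \frac{3}{2}$ ($C = \frac{1}{4} \left(-6\right) = - \frac{3}{2} \approx -1.5$)
$a{\left(O,q \right)} = \frac{15 + O}{- \frac{3}{2} + O}$ ($a{\left(O,q \right)} = \frac{15 + O}{O - \frac{3}{2}} = \frac{15 + O}{- \frac{3}{2} + O}$)
$J = - \frac{14}{19}$ ($J = \frac{2 \left(15 - 8\right)}{-3 + 2 \left(-8\right)} = 2 \frac{1}{-3 - 16} \cdot 7 = 2 \frac{1}{-19} \cdot 7 = 2 \left(- \frac{1}{19}\right) 7 = - \frac{14}{19} \approx -0.73684$)
$\left(-1466 + \left(\frac{695}{84} + \frac{J}{-70}\right)\right)^{2} = \left(-1466 + \left(\frac{695}{84} - \frac{14}{19 \left(-70\right)}\right)\right)^{2} = \left(-1466 + \left(695 \cdot \frac{1}{84} - - \frac{1}{95}\right)\right)^{2} = \left(-1466 + \left(\frac{695}{84} + \frac{1}{95}\right)\right)^{2} = \left(-1466 + \frac{66109}{7980}\right)^{2} = \left(- \frac{11632571}{7980}\right)^{2} = \frac{135316708070041}{63680400}$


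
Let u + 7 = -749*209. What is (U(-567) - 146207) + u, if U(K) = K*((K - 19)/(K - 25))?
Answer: -89781611/296 ≈ -3.0332e+5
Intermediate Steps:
u = -156548 (u = -7 - 749*209 = -7 - 156541 = -156548)
U(K) = K*(-19 + K)/(-25 + K) (U(K) = K*((-19 + K)/(-25 + K)) = K*(-19 + K)/(-25 + K))
(U(-567) - 146207) + u = (-567*(-19 - 567)/(-25 - 567) - 146207) - 156548 = (-567*(-586)/(-592) - 146207) - 156548 = (-567*(-1/592)*(-586) - 146207) - 156548 = (-166131/296 - 146207) - 156548 = -43443403/296 - 156548 = -89781611/296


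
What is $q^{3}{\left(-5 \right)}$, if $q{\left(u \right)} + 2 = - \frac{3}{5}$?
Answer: $- \frac{2197}{125} \approx -17.576$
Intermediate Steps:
$q{\left(u \right)} = - \frac{13}{5}$ ($q{\left(u \right)} = -2 - \frac{3}{5} = - \frac{13}{5}$)
$q^{3}{\left(-5 \right)} = \left(- \frac{13}{5}\right)^{3} = - \frac{2197}{125}$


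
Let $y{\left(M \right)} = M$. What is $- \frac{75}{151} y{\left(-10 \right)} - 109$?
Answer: $- \frac{15709}{151} \approx -104.03$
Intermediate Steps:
$- \frac{75}{151} y{\left(-10 \right)} - 109 = - \frac{75}{151} \left(-10\right) - 109 = \left(-75\right) \frac{1}{151} \left(-10\right) - 109 = \left(- \frac{75}{151}\right) \left(-10\right) - 109 = \frac{750}{151} - 109 = - \frac{15709}{151}$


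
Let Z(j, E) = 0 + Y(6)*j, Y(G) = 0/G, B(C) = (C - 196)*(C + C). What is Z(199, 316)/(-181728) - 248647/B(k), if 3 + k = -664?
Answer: -248647/1151242 ≈ -0.21598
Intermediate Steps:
k = -667 (k = -3 - 664 = -667)
B(C) = 2*C*(-196 + C) (B(C) = (-196 + C)*(2*C) = 2*C*(-196 + C))
Y(G) = 0
Z(j, E) = 0 (Z(j, E) = 0 + 0*j = 0 + 0 = 0)
Z(199, 316)/(-181728) - 248647/B(k) = 0/(-181728) - 248647*(-1/(1334*(-196 - 667))) = 0*(-1/181728) - 248647/(2*(-667)*(-863)) = 0 - 248647/1151242 = -248647/1151242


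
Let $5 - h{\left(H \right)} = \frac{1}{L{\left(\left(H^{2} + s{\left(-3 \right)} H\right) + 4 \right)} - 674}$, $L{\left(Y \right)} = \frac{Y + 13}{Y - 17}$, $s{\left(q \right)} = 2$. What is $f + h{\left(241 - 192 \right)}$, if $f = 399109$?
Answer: $\frac{333868440979}{836524} \approx 3.9911 \cdot 10^{5}$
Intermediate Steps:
$L{\left(Y \right)} = \frac{13 + Y}{-17 + Y}$
$h{\left(H \right)} = 5 - \frac{1}{-674 + \frac{17 + H^{2} + 2 H}{-13 + H^{2} + 2 H}}$ ($h{\left(H \right)} = 5 - \frac{1}{\frac{13 + \left(\left(H^{2} + 2 H\right) + 4\right)}{-17 + \left(\left(H^{2} + 2 H\right) + 4\right)} - 674} = 5 - \frac{1}{\frac{13 + \left(4 + H^{2} + 2 H\right)}{-17 + \left(4 + H^{2} + 2 H\right)} - 674} = 5 - \frac{1}{\frac{17 + H^{2} + 2 H}{-13 + H^{2} + 2 H} - 674} = 5 - \frac{1}{-674 + \frac{17 + H^{2} + 2 H}{-13 + H^{2} + 2 H}}$)
$f + h{\left(241 - 192 \right)} = 399109 + \frac{6 \left(7318 - 1122 \left(241 - 192\right) - 561 \left(241 - 192\right)^{2}\right)}{8779 - 1346 \left(241 - 192\right) - 673 \left(241 - 192\right)^{2}} = 399109 + \frac{6 \left(7318 - 54978 - 561 \cdot 49^{2}\right)}{8779 - 65954 - 673 \cdot 49^{2}} = 399109 + \frac{6 \left(7318 - 54978 - 1346961\right)}{8779 - 65954 - 1615873} = 399109 + 6 \frac{1}{-1673048} \left(-1394621\right) = 399109 + 6 \left(- \frac{1}{1673048}\right) \left(-1394621\right) = 399109 + \frac{4183863}{836524} = \frac{333868440979}{836524}$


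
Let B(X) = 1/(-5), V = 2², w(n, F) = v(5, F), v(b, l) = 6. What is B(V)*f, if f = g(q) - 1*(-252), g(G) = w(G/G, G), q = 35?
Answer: -258/5 ≈ -51.600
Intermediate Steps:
w(n, F) = 6
V = 4
g(G) = 6
B(X) = -⅕
f = 258 (f = 6 - 1*(-252) = 6 + 252 = 258)
B(V)*f = -⅕*258 = -258/5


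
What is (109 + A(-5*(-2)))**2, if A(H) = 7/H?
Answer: 1203409/100 ≈ 12034.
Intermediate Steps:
(109 + A(-5*(-2)))**2 = (109 + 7/((-5*(-2))))**2 = (109 + 7/10)**2 = (1097/10)**2 = 1203409/100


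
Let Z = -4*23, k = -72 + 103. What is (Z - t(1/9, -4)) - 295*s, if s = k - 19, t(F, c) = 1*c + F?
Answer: -32653/9 ≈ -3628.1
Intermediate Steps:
k = 31
t(F, c) = F + c (t(F, c) = c + F = F + c)
Z = -92
s = 12 (s = 31 - 19 = 12)
(Z - t(1/9, -4)) - 295*s = (-92 - (1/9 - 4)) - 295*12 = (-92 - (1*(⅑) - 4)) - 3540 = (-92 - (⅑ - 4)) - 3540 = (-92 - 1*(-35/9)) - 3540 = (-92 + 35/9) - 3540 = -793/9 - 3540 = -32653/9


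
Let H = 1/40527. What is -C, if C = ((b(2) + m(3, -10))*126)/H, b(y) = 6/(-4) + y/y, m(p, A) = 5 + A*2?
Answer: 79149231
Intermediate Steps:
m(p, A) = 5 + 2*A
H = 1/40527 ≈ 2.4675e-5
b(y) = -1/2 (b(y) = 6*(-1/4) + 1 = -3/2 + 1 = -1/2)
C = -79149231 (C = ((-1/2 + (5 + 2*(-10)))*126)/(1/40527) = ((-1/2 + (5 - 20))*126)*40527 = ((-1/2 - 15)*126)*40527 = -31/2*126*40527 = -1953*40527 = -79149231)
-C = -1*(-79149231) = 79149231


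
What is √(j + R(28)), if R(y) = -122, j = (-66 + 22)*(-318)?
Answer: √13870 ≈ 117.77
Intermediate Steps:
j = 13992 (j = -44*(-318) = 13992)
√(j + R(28)) = √(13992 - 122) = √13870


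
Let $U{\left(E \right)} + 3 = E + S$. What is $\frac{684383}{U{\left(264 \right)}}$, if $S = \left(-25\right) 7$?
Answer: $\frac{684383}{86} \approx 7957.9$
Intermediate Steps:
$S = -175$
$U{\left(E \right)} = -178 + E$ ($U{\left(E \right)} = -3 + \left(E - 175\right) = -3 + \left(-175 + E\right) = -178 + E$)
$\frac{684383}{U{\left(264 \right)}} = \frac{684383}{-178 + 264} = \frac{684383}{86}$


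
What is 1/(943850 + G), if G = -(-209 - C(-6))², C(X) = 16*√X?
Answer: I/(6688*√6 + 901705*I) ≈ 1.1086e-6 + 2.0142e-8*I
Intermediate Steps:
G = -(-209 - 16*I*√6)² (G = -(-209 - 16*√(-6))² = -(-209 - 16*I*√6)² ≈ -42145.0 - 16382.0*I)
1/(943850 + G) = 1/(943850 + (-42145 - 6688*I*√6)) = 1/(901705 - 6688*I*√6)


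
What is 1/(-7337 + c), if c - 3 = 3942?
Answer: -1/3392 ≈ -0.00029481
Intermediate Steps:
c = 3945 (c = 3 + 3942 = 3945)
1/(-7337 + c) = 1/(-7337 + 3945) = 1/(-3392) = -1/3392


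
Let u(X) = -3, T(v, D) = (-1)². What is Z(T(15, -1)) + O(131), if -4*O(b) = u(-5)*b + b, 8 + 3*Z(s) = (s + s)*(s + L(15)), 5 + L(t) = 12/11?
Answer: 4019/66 ≈ 60.894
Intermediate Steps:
L(t) = -43/11 (L(t) = -5 + 12/11 = -43/11)
T(v, D) = 1
Z(s) = -8/3 + 2*s*(-43/11 + s)/3 (Z(s) = -8/3 + ((s + s)*(s - 43/11))/3 = -8/3 + ((2*s)*(-43/11 + s))/3 = -8/3 + (2*s*(-43/11 + s))/3 = -8/3 + 2*s*(-43/11 + s)/3)
O(b) = b/2 (O(b) = -(-3*b + b)/4 = -(-1)*b/2 = b/2)
Z(T(15, -1)) + O(131) = (-8/3 - 86/33*1 + (⅔)*1²) + (½)*131 = (-8/3 - 86/33 + (⅔)*1) + 131/2 = (-8/3 - 86/33 + ⅔) + 131/2 = -152/33 + 131/2 = 4019/66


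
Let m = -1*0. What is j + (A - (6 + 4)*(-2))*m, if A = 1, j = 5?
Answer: 5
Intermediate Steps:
m = 0
j + (A - (6 + 4)*(-2))*m = 5 + (1 - (6 + 4)*(-2))*0 = 5 + (1 - 10*(-2))*0 = 5 + (1 - 1*(-20))*0 = 5 + (1 + 20)*0 = 5 + 21*0 = 5 + 0 = 5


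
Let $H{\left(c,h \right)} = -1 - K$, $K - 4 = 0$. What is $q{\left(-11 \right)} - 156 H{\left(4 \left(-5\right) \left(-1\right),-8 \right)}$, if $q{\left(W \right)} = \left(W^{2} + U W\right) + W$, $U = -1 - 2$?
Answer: $923$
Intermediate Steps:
$K = 4$ ($K = 4 + 0 = 4$)
$H{\left(c,h \right)} = -5$ ($H{\left(c,h \right)} = -1 - 4 = -5$)
$U = -3$
$q{\left(W \right)} = W^{2} - 2 W$ ($q{\left(W \right)} = \left(W^{2} - 3 W\right) + W = W^{2} - 2 W$)
$q{\left(-11 \right)} - 156 H{\left(4 \left(-5\right) \left(-1\right),-8 \right)} = - 11 \left(-2 - 11\right) - -780 = \left(-11\right) \left(-13\right) + 780 = 143 + 780 = 923$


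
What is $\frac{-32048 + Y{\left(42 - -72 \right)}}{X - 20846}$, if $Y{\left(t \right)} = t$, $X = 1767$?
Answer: $\frac{31934}{19079} \approx 1.6738$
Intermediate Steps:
$\frac{-32048 + Y{\left(42 - -72 \right)}}{X - 20846} = \frac{-32048 + \left(42 - -72\right)}{1767 - 20846} = \frac{-32048 + \left(42 + 72\right)}{-19079} = \left(-32048 + 114\right) \left(- \frac{1}{19079}\right) = \left(-31934\right) \left(- \frac{1}{19079}\right) = \frac{31934}{19079}$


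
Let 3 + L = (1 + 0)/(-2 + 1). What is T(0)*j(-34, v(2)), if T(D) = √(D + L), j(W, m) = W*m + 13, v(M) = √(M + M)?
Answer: -110*I ≈ -110.0*I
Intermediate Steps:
v(M) = √2*√M (v(M) = √(2*M) = √2*√M)
L = -4 (L = -3 + (1 + 0)/(-2 + 1) = -3 + 1/(-1) = -3 + 1*(-1) = -3 - 1 = -4)
j(W, m) = 13 + W*m
T(D) = √(-4 + D) (T(D) = √(D - 4) = √(-4 + D))
T(0)*j(-34, v(2)) = √(-4 + 0)*(13 - 34*√2*√2) = √(-4)*(13 - 34*2) = (2*I)*(13 - 68) = (2*I)*(-55) = -110*I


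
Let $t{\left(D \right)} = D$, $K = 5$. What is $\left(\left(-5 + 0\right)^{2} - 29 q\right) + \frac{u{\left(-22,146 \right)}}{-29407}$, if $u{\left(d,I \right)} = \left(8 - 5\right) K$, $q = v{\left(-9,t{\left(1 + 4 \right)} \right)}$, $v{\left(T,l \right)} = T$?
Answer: $\frac{8410387}{29407} \approx 286.0$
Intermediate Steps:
$q = -9$
$u{\left(d,I \right)} = 15$ ($u{\left(d,I \right)} = \left(8 - 5\right) 5 = 3 \cdot 5 = 15$)
$\left(\left(-5 + 0\right)^{2} - 29 q\right) + \frac{u{\left(-22,146 \right)}}{-29407} = \left(\left(-5 + 0\right)^{2} - -261\right) + \frac{15}{-29407} = \left(\left(-5\right)^{2} + 261\right) + 15 \left(- \frac{1}{29407}\right) = \left(25 + 261\right) - \frac{15}{29407} = 286 - \frac{15}{29407} = \frac{8410387}{29407}$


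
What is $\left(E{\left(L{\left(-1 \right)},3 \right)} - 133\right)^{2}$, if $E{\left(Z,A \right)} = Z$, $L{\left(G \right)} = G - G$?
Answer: $17689$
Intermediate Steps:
$L{\left(G \right)} = 0$
$\left(E{\left(L{\left(-1 \right)},3 \right)} - 133\right)^{2} = \left(0 - 133\right)^{2} = \left(-133\right)^{2} = 17689$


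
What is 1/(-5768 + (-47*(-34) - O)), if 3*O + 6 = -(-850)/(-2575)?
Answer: -309/1287878 ≈ -0.00023993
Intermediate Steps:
O = -652/309 (O = -2 + (-(-850)/(-2575))/3 = -2 + (-(-850)*(-1)/2575)/3 = -2 + (-1*34/103)/3 = -2 + (⅓)*(-34/103) = -2 - 34/309 = -652/309 ≈ -2.1100)
1/(-5768 + (-47*(-34) - O)) = 1/(-5768 + (-47*(-34) - 1*(-652/309))) = 1/(-5768 + (1598 + 652/309)) = 1/(-5768 + 494434/309) = 1/(-1287878/309) = -309/1287878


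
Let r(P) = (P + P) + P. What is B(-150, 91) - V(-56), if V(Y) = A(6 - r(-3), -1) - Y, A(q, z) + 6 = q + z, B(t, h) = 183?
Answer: 119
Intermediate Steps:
r(P) = 3*P (r(P) = 2*P + P = 3*P)
A(q, z) = -6 + q + z (A(q, z) = -6 + (q + z) = -6 + q + z)
V(Y) = 8 - Y (V(Y) = (-6 + (6 - 3*(-3)) - 1) - Y = (-6 + (6 - 1*(-9)) - 1) - Y = (-6 + (6 + 9) - 1) - Y = (-6 + 15 - 1) - Y = 8 - Y)
B(-150, 91) - V(-56) = 183 - (8 - 1*(-56)) = 183 - (8 + 56) = 183 - 1*64 = 183 - 64 = 119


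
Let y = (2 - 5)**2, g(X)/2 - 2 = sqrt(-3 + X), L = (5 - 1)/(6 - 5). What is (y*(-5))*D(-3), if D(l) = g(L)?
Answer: -270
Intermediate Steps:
L = 4 (L = 4/1 = 4*1 = 4)
g(X) = 4 + 2*sqrt(-3 + X)
y = 9 (y = (-3)**2 = 9)
D(l) = 6 (D(l) = 4 + 2*sqrt(-3 + 4) = 4 + 2*sqrt(1) = 4 + 2*1 = 4 + 2 = 6)
(y*(-5))*D(-3) = (9*(-5))*6 = -45*6 = -270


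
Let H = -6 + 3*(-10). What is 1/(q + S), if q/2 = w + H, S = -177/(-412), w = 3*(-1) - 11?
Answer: -412/41023 ≈ -0.010043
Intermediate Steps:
w = -14 (w = -3 - 11 = -14)
H = -36 (H = -6 - 30 = -36)
S = 177/412 (S = -177*(-1/412) = 177/412 ≈ 0.42961)
q = -100 (q = 2*(-14 - 36) = 2*(-50) = -100)
1/(q + S) = 1/(-100 + 177/412) = 1/(-41023/412) = -412/41023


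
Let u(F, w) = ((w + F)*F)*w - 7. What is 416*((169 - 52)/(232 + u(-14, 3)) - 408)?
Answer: -38851488/229 ≈ -1.6966e+5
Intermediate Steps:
u(F, w) = -7 + F*w*(F + w) (u(F, w) = ((F + w)*F)*w - 7 = (F*(F + w))*w - 7 = F*w*(F + w) - 7 = -7 + F*w*(F + w))
416*((169 - 52)/(232 + u(-14, 3)) - 408) = 416*((169 - 52)/(232 + (-7 - 14*3² + 3*(-14)²)) - 408) = 416*(117/(232 + (-7 - 14*9 + 3*196)) - 408) = 416*(117/(232 + (-7 - 126 + 588)) - 408) = 416*(117/(232 + 455) - 408) = 416*(117/687 - 408) = 416*(117*(1/687) - 408) = 416*(39/229 - 408) = 416*(-93393/229) = -38851488/229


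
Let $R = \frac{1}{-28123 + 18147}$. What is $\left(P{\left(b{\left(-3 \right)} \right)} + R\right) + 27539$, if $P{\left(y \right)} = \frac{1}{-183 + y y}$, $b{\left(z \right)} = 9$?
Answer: $\frac{14011177225}{508776} \approx 27539.0$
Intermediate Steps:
$R = - \frac{1}{9976}$ ($R = \frac{1}{-9976} = - \frac{1}{9976} \approx -0.00010024$)
$P{\left(y \right)} = \frac{1}{-183 + y^{2}}$
$\left(P{\left(b{\left(-3 \right)} \right)} + R\right) + 27539 = \left(\frac{1}{-183 + 9^{2}} - \frac{1}{9976}\right) + 27539 = \left(\frac{1}{-183 + 81} - \frac{1}{9976}\right) + 27539 = \left(\frac{1}{-102} - \frac{1}{9976}\right) + 27539 = \left(- \frac{1}{102} - \frac{1}{9976}\right) + 27539 = - \frac{5039}{508776} + 27539 = \frac{14011177225}{508776}$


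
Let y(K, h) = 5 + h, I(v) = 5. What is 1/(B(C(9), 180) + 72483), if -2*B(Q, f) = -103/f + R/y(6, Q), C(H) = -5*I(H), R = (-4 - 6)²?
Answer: 360/26094883 ≈ 1.3796e-5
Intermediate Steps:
R = 100 (R = (-10)² = 100)
C(H) = -25 (C(H) = -5*5 = -25)
B(Q, f) = -50/(5 + Q) + 103/(2*f) (B(Q, f) = -(-103/f + 100/(5 + Q))/2 = -50/(5 + Q) + 103/(2*f))
1/(B(C(9), 180) + 72483) = 1/((½)*(515 - 100*180 + 103*(-25))/(180*(5 - 25)) + 72483) = 1/((½)*(1/180)*(515 - 18000 - 2575)/(-20) + 72483) = 1/((½)*(1/180)*(-1/20)*(-20060) + 72483) = 1/(1003/360 + 72483) = 1/(26094883/360) = 360/26094883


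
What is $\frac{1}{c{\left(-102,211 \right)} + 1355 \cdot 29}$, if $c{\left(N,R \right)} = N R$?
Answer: $\frac{1}{17773} \approx 5.6265 \cdot 10^{-5}$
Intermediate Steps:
$\frac{1}{c{\left(-102,211 \right)} + 1355 \cdot 29} = \frac{1}{\left(-102\right) 211 + 1355 \cdot 29} = \frac{1}{-21522 + 39295} = \frac{1}{17773}$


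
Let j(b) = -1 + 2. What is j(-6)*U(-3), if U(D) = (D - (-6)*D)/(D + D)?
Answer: 7/2 ≈ 3.5000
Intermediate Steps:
U(D) = 7/2 (U(D) = (D + 6*D)/((2*D)) = (7*D)*(1/(2*D)) = 7/2)
j(b) = 1
j(-6)*U(-3) = 1*(7/2) = 7/2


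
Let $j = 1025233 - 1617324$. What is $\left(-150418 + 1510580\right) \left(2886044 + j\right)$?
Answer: $3120147700386$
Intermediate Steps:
$j = -592091$ ($j = 1025233 - 1617324 = -592091$)
$\left(-150418 + 1510580\right) \left(2886044 + j\right) = \left(-150418 + 1510580\right) \left(2886044 - 592091\right) = 1360162 \cdot 2293953 = 3120147700386$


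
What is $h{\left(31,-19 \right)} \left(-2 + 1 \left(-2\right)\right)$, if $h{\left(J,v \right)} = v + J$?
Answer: $-48$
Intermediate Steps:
$h{\left(J,v \right)} = J + v$
$h{\left(31,-19 \right)} \left(-2 + 1 \left(-2\right)\right) = \left(31 - 19\right) \left(-2 + 1 \left(-2\right)\right) = 12 \left(-2 - 2\right) = 12 \left(-4\right) = -48$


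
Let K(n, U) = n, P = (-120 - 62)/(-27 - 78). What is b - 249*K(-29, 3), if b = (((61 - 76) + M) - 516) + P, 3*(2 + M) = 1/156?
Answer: 15653981/2340 ≈ 6689.7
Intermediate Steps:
P = 26/15 (P = -182/(-105) = -182*(-1/105) = 26/15 ≈ 1.7333)
M = -935/468 (M = -2 + (⅓)/156 = -2 + (⅓)*(1/156) = -2 + 1/468 = -935/468 ≈ -1.9979)
b = -1243159/2340 (b = (((61 - 76) - 935/468) - 516) + 26/15 = ((-15 - 935/468) - 516) + 26/15 = (-7955/468 - 516) + 26/15 = -249443/468 + 26/15 = -1243159/2340 ≈ -531.26)
b - 249*K(-29, 3) = -1243159/2340 - 249*(-29) = -1243159/2340 + 7221 = 15653981/2340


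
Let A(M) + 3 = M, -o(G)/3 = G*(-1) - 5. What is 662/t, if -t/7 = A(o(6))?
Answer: -331/105 ≈ -3.1524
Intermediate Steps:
o(G) = 15 + 3*G (o(G) = -3*(G*(-1) - 5) = -3*(-G - 5) = -3*(-5 - G) = 15 + 3*G)
A(M) = -3 + M
t = -210 (t = -7*(-3 + (15 + 3*6)) = -7*(-3 + (15 + 18)) = -7*(-3 + 33) = -7*30 = -210)
662/t = 662/(-210) = 662*(-1/210) = -331/105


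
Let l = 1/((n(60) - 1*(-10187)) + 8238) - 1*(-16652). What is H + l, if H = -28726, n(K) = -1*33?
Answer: -222065007/18392 ≈ -12074.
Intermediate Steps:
n(K) = -33
l = 306263585/18392 (l = 1/((-33 - 1*(-10187)) + 8238) - 1*(-16652) = 1/((-33 + 10187) + 8238) + 16652 = 1/(10154 + 8238) + 16652 = 1/18392 + 16652 = 306263585/18392 ≈ 16652.)
H + l = -28726 + 306263585/18392 = -222065007/18392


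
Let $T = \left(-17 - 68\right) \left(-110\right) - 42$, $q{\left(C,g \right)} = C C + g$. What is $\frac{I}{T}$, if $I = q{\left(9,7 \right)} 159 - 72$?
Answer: $\frac{3480}{2327} \approx 1.4955$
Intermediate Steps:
$q{\left(C,g \right)} = g + C^{2}$ ($q{\left(C,g \right)} = C^{2} + g = g + C^{2}$)
$T = 9308$ ($T = \left(-85\right) \left(-110\right) - 42 = 9350 - 42 = 9308$)
$I = 13920$ ($I = \left(7 + 9^{2}\right) 159 - 72 = \left(7 + 81\right) 159 - 72 = 88 \cdot 159 - 72 = 13992 - 72 = 13920$)
$\frac{I}{T} = \frac{13920}{9308} = 13920 \cdot \frac{1}{9308} = \frac{3480}{2327}$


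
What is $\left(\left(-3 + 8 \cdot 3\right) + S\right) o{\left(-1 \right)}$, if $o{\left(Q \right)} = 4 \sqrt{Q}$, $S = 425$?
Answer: $1784 i \approx 1784.0 i$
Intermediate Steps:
$\left(\left(-3 + 8 \cdot 3\right) + S\right) o{\left(-1 \right)} = \left(\left(-3 + 8 \cdot 3\right) + 425\right) 4 \sqrt{-1} = \left(\left(-3 + 24\right) + 425\right) 4 i = \left(21 + 425\right) 4 i = 446 \cdot 4 i = 1784 i$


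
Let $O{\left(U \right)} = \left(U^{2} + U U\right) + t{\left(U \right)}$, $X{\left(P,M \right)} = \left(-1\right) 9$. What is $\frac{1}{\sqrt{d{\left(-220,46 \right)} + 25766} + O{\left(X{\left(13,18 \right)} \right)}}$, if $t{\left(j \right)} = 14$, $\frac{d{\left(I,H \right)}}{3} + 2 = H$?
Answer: $\frac{88}{2539} - \frac{\sqrt{25898}}{5078} \approx 0.002968$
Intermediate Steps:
$d{\left(I,H \right)} = -6 + 3 H$
$X{\left(P,M \right)} = -9$
$O{\left(U \right)} = 14 + 2 U^{2}$ ($O{\left(U \right)} = \left(U^{2} + U U\right) + 14 = \left(U^{2} + U^{2}\right) + 14 = 2 U^{2} + 14 = 14 + 2 U^{2}$)
$\frac{1}{\sqrt{d{\left(-220,46 \right)} + 25766} + O{\left(X{\left(13,18 \right)} \right)}} = \frac{1}{\sqrt{\left(-6 + 3 \cdot 46\right) + 25766} + \left(14 + 2 \left(-9\right)^{2}\right)} = \frac{1}{\sqrt{\left(-6 + 138\right) + 25766} + \left(14 + 2 \cdot 81\right)} = \frac{1}{\sqrt{132 + 25766} + \left(14 + 162\right)} = \frac{1}{\sqrt{25898} + 176} = \frac{1}{176 + \sqrt{25898}}$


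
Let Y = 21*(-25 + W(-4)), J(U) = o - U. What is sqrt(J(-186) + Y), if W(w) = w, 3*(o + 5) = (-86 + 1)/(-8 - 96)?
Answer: I*sqrt(10409178)/156 ≈ 20.682*I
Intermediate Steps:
o = -1475/312 (o = -5 + ((-86 + 1)/(-8 - 96))/3 = -5 + (-85/(-104))/3 = -5 + (-85*(-1/104))/3 = -5 + (1/3)*(85/104) = -5 + 85/312 = -1475/312 ≈ -4.7276)
J(U) = -1475/312 - U
Y = -609 (Y = 21*(-25 - 4) = 21*(-29) = -609)
sqrt(J(-186) + Y) = sqrt((-1475/312 - 1*(-186)) - 609) = sqrt((-1475/312 + 186) - 609) = sqrt(56557/312 - 609) = sqrt(-133451/312) = I*sqrt(10409178)/156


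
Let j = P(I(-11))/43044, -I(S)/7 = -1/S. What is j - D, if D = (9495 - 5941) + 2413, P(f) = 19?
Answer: -256843529/43044 ≈ -5967.0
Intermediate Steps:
I(S) = 7/S (I(S) = -(-7)/S = 7/S)
D = 5967 (D = 3554 + 2413 = 5967)
j = 19/43044 ≈ 0.00044141
j - D = 19/43044 - 1*5967 = 19/43044 - 5967 = -256843529/43044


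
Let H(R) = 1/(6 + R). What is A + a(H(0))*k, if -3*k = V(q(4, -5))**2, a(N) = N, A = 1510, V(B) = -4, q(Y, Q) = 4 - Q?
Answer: 13582/9 ≈ 1509.1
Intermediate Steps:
k = -16/3 (k = -1/3*(-4)**2 = -1/3*16 = -16/3 ≈ -5.3333)
A + a(H(0))*k = 1510 - 16/3/(6 + 0) = 1510 - 16/3/6 = 1510 + (1/6)*(-16/3) = 1510 - 8/9 = 13582/9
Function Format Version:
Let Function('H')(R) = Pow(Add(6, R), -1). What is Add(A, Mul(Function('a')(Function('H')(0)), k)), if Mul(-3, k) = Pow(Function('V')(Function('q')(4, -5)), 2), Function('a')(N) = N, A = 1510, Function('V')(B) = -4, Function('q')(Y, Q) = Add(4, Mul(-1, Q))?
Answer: Rational(13582, 9) ≈ 1509.1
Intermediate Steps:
k = Rational(-16, 3) (k = Mul(Rational(-1, 3), Pow(-4, 2)) = Mul(Rational(-1, 3), 16) = Rational(-16, 3) ≈ -5.3333)
Add(A, Mul(Function('a')(Function('H')(0)), k)) = Add(1510, Mul(Pow(Add(6, 0), -1), Rational(-16, 3))) = Add(1510, Mul(Pow(6, -1), Rational(-16, 3))) = Add(1510, Mul(Rational(1, 6), Rational(-16, 3))) = Add(1510, Rational(-8, 9)) = Rational(13582, 9)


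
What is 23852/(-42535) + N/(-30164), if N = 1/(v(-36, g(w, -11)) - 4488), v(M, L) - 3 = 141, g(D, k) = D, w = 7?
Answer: -17267321237/30792617760 ≈ -0.56076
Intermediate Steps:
v(M, L) = 144 (v(M, L) = 3 + 141 = 144)
N = -1/4344 (N = 1/(144 - 4488) = 1/(-4344) = -1/4344 ≈ -0.00023020)
23852/(-42535) + N/(-30164) = 23852/(-42535) - 1/4344/(-30164) = 23852*(-1/42535) - 1/4344*(-1/30164) = -23852/42535 + 1/131032416 = -17267321237/30792617760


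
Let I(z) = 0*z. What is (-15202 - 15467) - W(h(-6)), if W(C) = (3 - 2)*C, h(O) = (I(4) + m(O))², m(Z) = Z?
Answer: -30705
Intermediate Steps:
I(z) = 0
h(O) = O² (h(O) = (0 + O)² = O²)
W(C) = C (W(C) = 1*C = C)
(-15202 - 15467) - W(h(-6)) = (-15202 - 15467) - 1*(-6)² = -30669 - 1*36 = -30669 - 36 = -30705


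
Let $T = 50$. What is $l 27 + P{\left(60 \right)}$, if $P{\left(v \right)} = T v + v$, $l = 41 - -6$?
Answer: $4329$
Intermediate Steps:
$l = 47$ ($l = 41 + 6 = 47$)
$P{\left(v \right)} = 51 v$ ($P{\left(v \right)} = 50 v + v = 51 v$)
$l 27 + P{\left(60 \right)} = 47 \cdot 27 + 51 \cdot 60 = 1269 + 3060 = 4329$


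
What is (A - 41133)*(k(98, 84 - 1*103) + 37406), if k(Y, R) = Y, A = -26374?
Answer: -2531782528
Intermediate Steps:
(A - 41133)*(k(98, 84 - 1*103) + 37406) = (-26374 - 41133)*(98 + 37406) = -67507*37504 = -2531782528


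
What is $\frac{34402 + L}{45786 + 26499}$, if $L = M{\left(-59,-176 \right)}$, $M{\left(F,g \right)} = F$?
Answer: $\frac{563}{1185} \approx 0.47511$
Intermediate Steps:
$L = -59$
$\frac{34402 + L}{45786 + 26499} = \frac{34402 - 59}{45786 + 26499} = \frac{34343}{72285} = 34343 \cdot \frac{1}{72285} = \frac{563}{1185}$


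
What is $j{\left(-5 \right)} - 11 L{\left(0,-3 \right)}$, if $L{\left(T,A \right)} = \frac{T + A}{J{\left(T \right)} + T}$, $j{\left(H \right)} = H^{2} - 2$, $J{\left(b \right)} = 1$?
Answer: $56$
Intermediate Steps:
$j{\left(H \right)} = -2 + H^{2}$ ($j{\left(H \right)} = H^{2} - 2 = -2 + H^{2}$)
$L{\left(T,A \right)} = \frac{A + T}{1 + T}$ ($L{\left(T,A \right)} = \frac{T + A}{1 + T} = \frac{A + T}{1 + T}$)
$j{\left(-5 \right)} - 11 L{\left(0,-3 \right)} = \left(-2 + \left(-5\right)^{2}\right) - 11 \frac{-3 + 0}{1 + 0} = \left(-2 + 25\right) - 11 \cdot 1^{-1} \left(-3\right) = 23 - 11 \cdot 1 \left(-3\right) = 23 - -33 = 23 + 33 = 56$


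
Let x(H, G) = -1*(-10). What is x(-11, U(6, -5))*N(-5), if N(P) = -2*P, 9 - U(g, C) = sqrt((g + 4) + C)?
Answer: 100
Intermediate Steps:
U(g, C) = 9 - sqrt(4 + C + g) (U(g, C) = 9 - sqrt((g + 4) + C) = 9 - sqrt((4 + g) + C) = 9 - sqrt(4 + C + g))
x(H, G) = 10
x(-11, U(6, -5))*N(-5) = 10*(-2*(-5)) = 10*10 = 100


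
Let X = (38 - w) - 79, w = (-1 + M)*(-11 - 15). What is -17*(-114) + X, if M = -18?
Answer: 1403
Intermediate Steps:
w = 494 (w = (-1 - 18)*(-11 - 15) = -19*(-26) = 494)
X = -535 (X = (38 - 1*494) - 79 = (38 - 494) - 79 = -456 - 79 = -535)
-17*(-114) + X = -17*(-114) - 535 = 1938 - 535 = 1403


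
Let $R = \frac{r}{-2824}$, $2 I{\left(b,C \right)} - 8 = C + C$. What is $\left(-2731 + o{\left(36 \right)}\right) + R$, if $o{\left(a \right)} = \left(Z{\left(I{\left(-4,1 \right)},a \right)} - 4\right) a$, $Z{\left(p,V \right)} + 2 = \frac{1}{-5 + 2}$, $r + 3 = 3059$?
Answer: $- \frac{1044909}{353} \approx -2960.1$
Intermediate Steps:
$r = 3056$ ($r = -3 + 3059 = 3056$)
$I{\left(b,C \right)} = 4 + C$ ($I{\left(b,C \right)} = 4 + \frac{C + C}{2} = 4 + \frac{2 C}{2} = 4 + C$)
$Z{\left(p,V \right)} = - \frac{7}{3}$ ($Z{\left(p,V \right)} = -2 + \frac{1}{-5 + 2} = -2 + \frac{1}{-3} = -2 - \frac{1}{3} = - \frac{7}{3}$)
$R = - \frac{382}{353}$ ($R = \frac{3056}{-2824} = 3056 \left(- \frac{1}{2824}\right) = - \frac{382}{353} \approx -1.0822$)
$o{\left(a \right)} = - \frac{19 a}{3}$ ($o{\left(a \right)} = \left(- \frac{7}{3} - 4\right) a = - \frac{19 a}{3}$)
$\left(-2731 + o{\left(36 \right)}\right) + R = \left(-2731 - 228\right) - \frac{382}{353} = -2959 - \frac{382}{353} = - \frac{1044909}{353}$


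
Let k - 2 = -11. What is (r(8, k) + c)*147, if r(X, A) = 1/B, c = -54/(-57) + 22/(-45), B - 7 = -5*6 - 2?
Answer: 87661/1425 ≈ 61.516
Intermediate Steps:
k = -9 (k = 2 - 11 = -9)
B = -25 (B = 7 + (-5*6 - 2) = 7 + (-30 - 2) = 7 - 32 = -25)
c = 392/855 (c = -54*(-1/57) + 22*(-1/45) = 18/19 - 22/45 = 392/855 ≈ 0.45848)
r(X, A) = -1/25 (r(X, A) = 1/(-25) = -1/25)
(r(8, k) + c)*147 = (-1/25 + 392/855)*147 = (1789/4275)*147 = 87661/1425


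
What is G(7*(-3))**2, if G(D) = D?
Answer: 441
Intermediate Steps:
G(7*(-3))**2 = (7*(-3))**2 = (-21)**2 = 441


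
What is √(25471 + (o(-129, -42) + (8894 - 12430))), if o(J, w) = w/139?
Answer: √423800297/139 ≈ 148.10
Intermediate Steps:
o(J, w) = w/139 (o(J, w) = w*(1/139) = w/139)
√(25471 + (o(-129, -42) + (8894 - 12430))) = √(25471 + ((1/139)*(-42) + (8894 - 12430))) = √(25471 + (-42/139 - 3536)) = √(25471 - 491546/139) = √(3048923/139) = √423800297/139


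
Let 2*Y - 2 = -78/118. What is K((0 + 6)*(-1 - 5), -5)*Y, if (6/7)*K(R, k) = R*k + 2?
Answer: 50323/354 ≈ 142.16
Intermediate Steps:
Y = 79/118 (Y = 1 + (-78/118)/2 = 1 + (-78*1/118)/2 = 1 + (½)*(-39/59) = 1 - 39/118 = 79/118 ≈ 0.66949)
K(R, k) = 7/3 + 7*R*k/6 (K(R, k) = 7*(R*k + 2)/6 = 7*(2 + R*k)/6 = 7/3 + 7*R*k/6)
K((0 + 6)*(-1 - 5), -5)*Y = (7/3 + (7/6)*((0 + 6)*(-1 - 5))*(-5))*(79/118) = (7/3 + (7/6)*(6*(-6))*(-5))*(79/118) = (7/3 + (7/6)*(-36)*(-5))*(79/118) = (7/3 + 210)*(79/118) = (637/3)*(79/118) = 50323/354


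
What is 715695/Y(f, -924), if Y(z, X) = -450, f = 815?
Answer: -47713/30 ≈ -1590.4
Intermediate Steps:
715695/Y(f, -924) = 715695/(-450) = 715695*(-1/450) = -47713/30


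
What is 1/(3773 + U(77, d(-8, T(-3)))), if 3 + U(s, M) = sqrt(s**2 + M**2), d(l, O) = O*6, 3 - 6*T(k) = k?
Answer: 754/2841387 - sqrt(5965)/14206935 ≈ 0.00025993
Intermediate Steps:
T(k) = 1/2 - k/6
d(l, O) = 6*O
U(s, M) = -3 + sqrt(M**2 + s**2) (U(s, M) = -3 + sqrt(s**2 + M**2) = -3 + sqrt(M**2 + s**2))
1/(3773 + U(77, d(-8, T(-3)))) = 1/(3773 + (-3 + sqrt((6*(1/2 - 1/6*(-3)))**2 + 77**2))) = 1/(3773 + (-3 + sqrt((6*(1/2 + 1/2))**2 + 5929))) = 1/(3773 + (-3 + sqrt((6*1)**2 + 5929))) = 1/(3773 + (-3 + sqrt(6**2 + 5929))) = 1/(3773 + (-3 + sqrt(36 + 5929))) = 1/(3773 + (-3 + sqrt(5965))) = 1/(3770 + sqrt(5965))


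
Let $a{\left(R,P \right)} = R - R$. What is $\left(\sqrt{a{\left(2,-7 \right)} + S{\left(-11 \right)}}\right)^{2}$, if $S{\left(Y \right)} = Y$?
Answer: $-11$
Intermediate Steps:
$a{\left(R,P \right)} = 0$
$\left(\sqrt{a{\left(2,-7 \right)} + S{\left(-11 \right)}}\right)^{2} = \left(\sqrt{0 - 11}\right)^{2} = \left(\sqrt{-11}\right)^{2} = \left(i \sqrt{11}\right)^{2} = -11$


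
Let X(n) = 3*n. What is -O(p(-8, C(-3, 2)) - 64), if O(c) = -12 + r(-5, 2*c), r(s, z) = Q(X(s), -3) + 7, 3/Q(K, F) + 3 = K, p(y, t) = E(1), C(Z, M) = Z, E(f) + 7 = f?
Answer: 31/6 ≈ 5.1667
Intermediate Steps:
E(f) = -7 + f
p(y, t) = -6 (p(y, t) = -7 + 1 = -6)
Q(K, F) = 3/(-3 + K)
r(s, z) = 7 + 3/(-3 + 3*s) (r(s, z) = 3/(-3 + 3*s) + 7 = 7 + 3/(-3 + 3*s))
O(c) = -31/6 (O(c) = -12 + (-6 + 7*(-5))/(-1 - 5) = -12 + (-6 - 35)/(-6) = -12 - ⅙*(-41) = -12 + 41/6 = -31/6)
-O(p(-8, C(-3, 2)) - 64) = -1*(-31/6) = 31/6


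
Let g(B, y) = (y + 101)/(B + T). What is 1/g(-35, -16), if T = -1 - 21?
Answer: -57/85 ≈ -0.67059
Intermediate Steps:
T = -22
g(B, y) = (101 + y)/(-22 + B) (g(B, y) = (y + 101)/(B - 22) = (101 + y)/(-22 + B))
1/g(-35, -16) = 1/((101 - 16)/(-22 - 35)) = 1/(85/(-57)) = 1/(-1/57*85) = 1/(-85/57) = -57/85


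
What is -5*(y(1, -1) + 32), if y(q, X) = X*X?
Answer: -165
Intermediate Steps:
y(q, X) = X²
-5*(y(1, -1) + 32) = -5*((-1)² + 32) = -5*(1 + 32) = -5*33 = -165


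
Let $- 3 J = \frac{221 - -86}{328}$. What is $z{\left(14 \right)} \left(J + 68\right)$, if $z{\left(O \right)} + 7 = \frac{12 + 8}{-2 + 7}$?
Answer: $- \frac{66605}{328} \approx -203.06$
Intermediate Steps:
$z{\left(O \right)} = -3$ ($z{\left(O \right)} = -7 + \frac{12 + 8}{-2 + 7} = -7 + \frac{20}{5} = -7 + 20 \cdot \frac{1}{5} = -7 + 4 = -3$)
$J = - \frac{307}{984}$ ($J = - \frac{\left(221 - -86\right) \frac{1}{328}}{3} = - \frac{\left(221 + 86\right) \frac{1}{328}}{3} = - \frac{307 \cdot \frac{1}{328}}{3} = \left(- \frac{1}{3}\right) \frac{307}{328} = - \frac{307}{984} \approx -0.31199$)
$z{\left(14 \right)} \left(J + 68\right) = - 3 \left(- \frac{307}{984} + 68\right) = \left(-3\right) \frac{66605}{984} = - \frac{66605}{328}$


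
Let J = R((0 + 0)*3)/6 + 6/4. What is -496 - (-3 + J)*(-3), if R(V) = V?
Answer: -1001/2 ≈ -500.50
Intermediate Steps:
J = 3/2 (J = ((0 + 0)*3)/6 + 6/4 = (0*3)*(⅙) + 6*(¼) = 0*(⅙) + 3/2 = 0 + 3/2 = 3/2 ≈ 1.5000)
-496 - (-3 + J)*(-3) = -496 - (-3 + 3/2)*(-3) = -496 - (-3)*(-3)/2 = -496 - 1*9/2 = -496 - 9/2 = -1001/2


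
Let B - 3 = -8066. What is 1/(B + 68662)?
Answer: 1/60599 ≈ 1.6502e-5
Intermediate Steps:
B = -8063 (B = 3 - 8066 = -8063)
1/(B + 68662) = 1/(-8063 + 68662) = 1/60599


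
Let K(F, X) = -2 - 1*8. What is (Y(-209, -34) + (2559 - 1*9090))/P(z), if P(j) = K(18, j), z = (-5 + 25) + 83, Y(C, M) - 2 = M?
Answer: 6563/10 ≈ 656.30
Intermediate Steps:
Y(C, M) = 2 + M
z = 103 (z = 20 + 83 = 103)
K(F, X) = -10 (K(F, X) = -2 - 8 = -10)
P(j) = -10
(Y(-209, -34) + (2559 - 1*9090))/P(z) = ((2 - 34) + (2559 - 1*9090))/(-10) = (-32 + (2559 - 9090))*(-⅒) = (-32 - 6531)*(-⅒) = -6563*(-⅒) = 6563/10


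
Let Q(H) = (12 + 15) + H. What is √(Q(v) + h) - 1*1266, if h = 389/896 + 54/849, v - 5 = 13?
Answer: -1266 + 5*√1828348102/31696 ≈ -1259.3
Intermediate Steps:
v = 18 (v = 5 + 13 = 18)
h = 126215/253568 (h = 389*(1/896) + 54*(1/849) = 389/896 + 18/283 = 126215/253568 ≈ 0.49776)
Q(H) = 27 + H
√(Q(v) + h) - 1*1266 = √((27 + 18) + 126215/253568) - 1*1266 = √(45 + 126215/253568) - 1266 = √(11536775/253568) - 1266 = 5*√1828348102/31696 - 1266 = -1266 + 5*√1828348102/31696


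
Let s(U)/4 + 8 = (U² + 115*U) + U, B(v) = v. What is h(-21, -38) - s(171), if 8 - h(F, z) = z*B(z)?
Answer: -197712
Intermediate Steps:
h(F, z) = 8 - z² (h(F, z) = 8 - z*z = 8 - z²)
s(U) = -32 + 4*U² + 464*U (s(U) = -32 + 4*((U² + 115*U) + U) = -32 + 4*(U² + 116*U) = -32 + (4*U² + 464*U) = -32 + 4*U² + 464*U)
h(-21, -38) - s(171) = (8 - 1*(-38)²) - (-32 + 4*171² + 464*171) = (8 - 1*1444) - (-32 + 4*29241 + 79344) = (8 - 1444) - (-32 + 116964 + 79344) = -1436 - 1*196276 = -1436 - 196276 = -197712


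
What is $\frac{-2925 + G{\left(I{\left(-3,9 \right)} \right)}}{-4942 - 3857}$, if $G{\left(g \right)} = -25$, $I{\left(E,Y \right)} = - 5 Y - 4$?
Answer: $\frac{2950}{8799} \approx 0.33527$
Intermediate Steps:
$I{\left(E,Y \right)} = -4 - 5 Y$
$\frac{-2925 + G{\left(I{\left(-3,9 \right)} \right)}}{-4942 - 3857} = \frac{-2925 - 25}{-4942 - 3857} = - \frac{2950}{-8799} = \left(-2950\right) \left(- \frac{1}{8799}\right) = \frac{2950}{8799}$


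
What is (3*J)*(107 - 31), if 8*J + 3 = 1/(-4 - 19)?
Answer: -1995/23 ≈ -86.739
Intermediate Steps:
J = -35/92 (J = -3/8 + 1/(8*(-4 - 19)) = -3/8 + (⅛)/(-23) = -3/8 + (⅛)*(-1/23) = -3/8 - 1/184 = -35/92 ≈ -0.38043)
(3*J)*(107 - 31) = (3*(-35/92))*(107 - 31) = -105/92*76 = -1995/23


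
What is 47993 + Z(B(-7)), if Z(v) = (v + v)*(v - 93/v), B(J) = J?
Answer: 47905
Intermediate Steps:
Z(v) = 2*v*(v - 93/v) (Z(v) = (2*v)*(v - 93/v) = 2*v*(v - 93/v))
47993 + Z(B(-7)) = 47993 + (-186 + 2*(-7)**2) = 47993 + (-186 + 2*49) = 47993 + (-186 + 98) = 47993 - 88 = 47905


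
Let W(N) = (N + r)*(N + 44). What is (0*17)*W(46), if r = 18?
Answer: 0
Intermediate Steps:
W(N) = (18 + N)*(44 + N) (W(N) = (N + 18)*(N + 44) = (18 + N)*(44 + N))
(0*17)*W(46) = (0*17)*(792 + 46² + 62*46) = 0*(792 + 2116 + 2852) = 0*5760 = 0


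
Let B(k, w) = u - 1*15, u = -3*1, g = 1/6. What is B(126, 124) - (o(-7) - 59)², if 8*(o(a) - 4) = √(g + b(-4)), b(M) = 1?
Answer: -1168519/384 + 55*√42/24 ≈ -3028.2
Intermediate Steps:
g = ⅙ ≈ 0.16667
u = -3
o(a) = 4 + √42/48 (o(a) = 4 + √(⅙ + 1)/8 = 4 + √(7/6)/8 = 4 + (√42/6)/8 = 4 + √42/48)
B(k, w) = -18 (B(k, w) = -3 - 1*15 = -3 - 15 = -18)
B(126, 124) - (o(-7) - 59)² = -18 - ((4 + √42/48) - 59)² = -18 - (-55 + √42/48)²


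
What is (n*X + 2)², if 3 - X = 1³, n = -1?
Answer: 0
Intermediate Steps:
X = 2 (X = 3 - 1*1³ = 3 - 1*1 = 3 - 1 = 2)
(n*X + 2)² = (-1*2 + 2)² = (-2 + 2)² = 0² = 0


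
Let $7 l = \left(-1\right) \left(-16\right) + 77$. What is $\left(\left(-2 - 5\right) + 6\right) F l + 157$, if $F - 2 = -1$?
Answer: $\frac{1006}{7} \approx 143.71$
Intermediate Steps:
$F = 1$ ($F = 2 - 1 = 1$)
$l = \frac{93}{7}$ ($l = \frac{\left(-1\right) \left(-16\right) + 77}{7} = \frac{16 + 77}{7} = \frac{1}{7} \cdot 93 = \frac{93}{7} \approx 13.286$)
$\left(\left(-2 - 5\right) + 6\right) F l + 157 = \left(\left(-2 - 5\right) + 6\right) 1 \cdot \frac{93}{7} + 157 = \left(-7 + 6\right) 1 \cdot \frac{93}{7} + 157 = \left(-1\right) 1 \cdot \frac{93}{7} + 157 = \left(-1\right) \frac{93}{7} + 157 = - \frac{93}{7} + 157 = \frac{1006}{7}$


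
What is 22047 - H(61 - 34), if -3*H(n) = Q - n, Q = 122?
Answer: 66236/3 ≈ 22079.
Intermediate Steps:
H(n) = -122/3 + n/3 (H(n) = -(122 - n)/3 = -122/3 + n/3)
22047 - H(61 - 34) = 22047 - (-122/3 + (61 - 34)/3) = 22047 - (-122/3 + (⅓)*27) = 22047 - (-122/3 + 9) = 22047 - 1*(-95/3) = 22047 + 95/3 = 66236/3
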